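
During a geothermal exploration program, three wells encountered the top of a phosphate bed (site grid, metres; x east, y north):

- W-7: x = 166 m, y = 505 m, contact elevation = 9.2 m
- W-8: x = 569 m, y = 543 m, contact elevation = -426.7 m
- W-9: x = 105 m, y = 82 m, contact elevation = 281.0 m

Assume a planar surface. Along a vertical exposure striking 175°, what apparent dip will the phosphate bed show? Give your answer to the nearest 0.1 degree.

Two edge vectors: W-7→W-8 = (403, 38, -435.9), W-7→W-9 = (-61, -423, 271.8).
Normal n = (W-7→W-8) × (W-7→W-9) = (-174057.3, -82945.5, -168151).
So ∂z/∂x = −n_x/n_z = −1.03512 and ∂z/∂y = −n_y/n_z = −0.49328.
Unit vector along 175° is (sin 175°, cos 175°) = (0.0872, -0.9962).
Slope in that direction = a·(0.0872) + b·(-0.9962) = 0.40119.
Apparent dip = arctan|0.40119| = 21.9° (true dip is 48.9°, so apparent ≤ true as expected).

21.9°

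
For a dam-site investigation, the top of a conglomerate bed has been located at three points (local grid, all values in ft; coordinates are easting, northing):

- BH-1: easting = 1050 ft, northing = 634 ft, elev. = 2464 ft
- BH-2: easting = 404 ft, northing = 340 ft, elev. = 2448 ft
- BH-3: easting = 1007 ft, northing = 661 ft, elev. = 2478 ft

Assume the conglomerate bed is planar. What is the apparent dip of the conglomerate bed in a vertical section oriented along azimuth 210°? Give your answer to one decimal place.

12.3°

Two edge vectors: BH-1→BH-2 = (-646, -294, -16), BH-1→BH-3 = (-43, 27, 14).
Normal n = (BH-1→BH-2) × (BH-1→BH-3) = (-3684, 9732, -30084).
So ∂z/∂easting = −n_x/n_z = −0.12246 and ∂z/∂northing = −n_y/n_z = 0.32349.
Unit vector along 210° is (sin 210°, cos 210°) = (-0.5000, -0.8660).
Slope in that direction = a·(-0.5000) + b·(-0.8660) = −0.21893.
Apparent dip = arctan|0.21893| = 12.3° (true dip is 19.1°, so apparent ≤ true as expected).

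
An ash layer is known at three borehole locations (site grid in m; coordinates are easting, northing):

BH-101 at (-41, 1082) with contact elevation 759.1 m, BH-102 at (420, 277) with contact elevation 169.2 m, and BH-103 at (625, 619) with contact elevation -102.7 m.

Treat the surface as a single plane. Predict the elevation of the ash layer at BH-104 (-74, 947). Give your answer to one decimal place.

Two edge vectors: BH-101→BH-102 = (461, -805, -589.9), BH-101→BH-103 = (666, -463, -861.8).
Normal n = (BH-101→BH-102) × (BH-101→BH-103) = (420625.3, 4416.4, 322687).
So ∂z/∂easting = −n_x/n_z = −1.303509 and ∂z/∂northing = −n_y/n_z = −0.013686.
Intercept c from BH-101: 759.1 − 53.44 + 14.81 = 720.46.
At (-74, 947): z = 96.5 − 13.0 + 720.46 = 804.0 m.

804.0 m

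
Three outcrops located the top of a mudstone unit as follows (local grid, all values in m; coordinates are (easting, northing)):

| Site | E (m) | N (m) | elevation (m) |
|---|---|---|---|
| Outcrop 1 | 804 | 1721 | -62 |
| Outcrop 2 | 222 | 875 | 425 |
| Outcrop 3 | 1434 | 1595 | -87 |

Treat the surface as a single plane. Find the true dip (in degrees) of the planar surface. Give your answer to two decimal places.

Let the plane be z = a·E + b·N + c.
Outcrop 2−Outcrop 1: −582a − 846b = 487;  Outcrop 3−Outcrop 1: 630a − 126b = −25.
Solving gives a = −0.13609, b = −0.48203.
Gradient magnitude |∇z| = √(a² + b²) = √(0.01852 + 0.23235) = 0.50087.
True dip = arctan(0.50087) = 26.60°, dipping toward NNE (azimuth ≈ 016°).

26.60°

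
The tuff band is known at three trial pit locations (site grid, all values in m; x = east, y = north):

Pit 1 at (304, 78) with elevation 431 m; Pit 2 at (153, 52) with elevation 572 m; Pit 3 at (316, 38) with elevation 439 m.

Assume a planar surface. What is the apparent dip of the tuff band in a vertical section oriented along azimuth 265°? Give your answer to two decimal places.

Two edge vectors: Pit 1→Pit 2 = (-151, -26, 141), Pit 1→Pit 3 = (12, -40, 8).
Normal n = (Pit 1→Pit 2) × (Pit 1→Pit 3) = (5432, 2900, 6352).
So ∂z/∂x = −n_x/n_z = −0.85516 and ∂z/∂y = −n_y/n_z = −0.45655.
Unit vector along 265° is (sin 265°, cos 265°) = (-0.9962, -0.0872).
Slope in that direction = a·(-0.9962) + b·(-0.0872) = 0.89170.
Apparent dip = arctan|0.89170| = 41.72° (true dip is 44.1°, so apparent ≤ true as expected).

41.72°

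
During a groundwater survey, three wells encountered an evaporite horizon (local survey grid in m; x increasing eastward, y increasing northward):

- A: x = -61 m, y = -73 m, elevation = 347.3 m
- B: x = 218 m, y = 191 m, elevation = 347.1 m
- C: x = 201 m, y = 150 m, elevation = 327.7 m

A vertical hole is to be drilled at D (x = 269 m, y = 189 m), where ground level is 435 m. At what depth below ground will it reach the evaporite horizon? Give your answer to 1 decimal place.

Two edge vectors: A→B = (279, 264, -0.2), A→C = (262, 223, -19.6).
Normal n = (A→B) × (A→C) = (-5129.8, 5416, -6951).
So ∂z/∂x = −n_x/n_z = −0.73799 and ∂z/∂y = −n_y/n_z = 0.77917.
Intercept c from A: 347.3 − 45.02 + 56.88 = 359.16.
At (269, 189): z_contact = −198.52 + 147.26 + 359.16 = 307.90 m.
Depth below ground = 435 − 307.90 = 127.1 m.

127.1 m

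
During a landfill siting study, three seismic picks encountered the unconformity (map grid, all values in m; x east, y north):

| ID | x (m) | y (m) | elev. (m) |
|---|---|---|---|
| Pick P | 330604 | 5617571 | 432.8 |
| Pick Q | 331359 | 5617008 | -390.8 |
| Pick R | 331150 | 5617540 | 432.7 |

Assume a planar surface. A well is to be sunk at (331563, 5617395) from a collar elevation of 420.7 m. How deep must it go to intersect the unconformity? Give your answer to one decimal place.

Two edge vectors: Pick P→Pick Q = (755, -563, -823.6), Pick P→Pick R = (546, -31, -0.1).
Normal n = (Pick P→Pick Q) × (Pick P→Pick R) = (-25475.3, -449610.1, 283993).
So ∂z/∂x = −n_x/n_z = 0.089703972 and ∂z/∂y = −n_y/n_z = 1.583173177.
Intercept c from Pick P: 432.8 − 29656.49 − 8893587.73 = −8922811.42.
At (331563, 5617395): z_contact = 29742.52 + 8893309.09 − 8922811.42 = 240.19 m.
Depth below ground = 420.7 − 240.19 = 180.5 m.

180.5 m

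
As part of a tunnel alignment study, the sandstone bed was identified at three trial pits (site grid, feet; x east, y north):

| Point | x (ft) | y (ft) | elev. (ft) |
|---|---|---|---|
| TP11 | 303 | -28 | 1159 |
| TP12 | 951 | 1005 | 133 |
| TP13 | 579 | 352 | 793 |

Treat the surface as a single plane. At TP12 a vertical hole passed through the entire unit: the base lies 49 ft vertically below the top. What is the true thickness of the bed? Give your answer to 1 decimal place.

31.0 ft

Two edge vectors: TP11→TP12 = (648, 1033, -1026), TP11→TP13 = (276, 380, -366).
Normal n = (TP11→TP12) × (TP11→TP13) = (11802, -46008, -38868).
So ∂z/∂x = −n_x/n_z = 0.30364 and ∂z/∂y = −n_y/n_z = −1.18370.
|∇z| = √(a²+b²) = 1.22202, so dip δ = arctan(1.22202) = 50.71°.
True thickness = vertical thickness × cos δ = 49 × cos 50.71° = 31.0 ft.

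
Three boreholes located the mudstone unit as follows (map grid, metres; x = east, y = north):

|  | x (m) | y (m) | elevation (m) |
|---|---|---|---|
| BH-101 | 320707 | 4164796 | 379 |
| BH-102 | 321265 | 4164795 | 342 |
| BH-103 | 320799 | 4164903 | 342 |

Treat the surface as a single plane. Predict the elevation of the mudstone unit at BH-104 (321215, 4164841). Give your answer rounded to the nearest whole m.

332 m

Two edge vectors: BH-101→BH-102 = (558, -1, -37), BH-101→BH-103 = (92, 107, -37).
Normal n = (BH-101→BH-102) × (BH-101→BH-103) = (3996, 17242, 59798).
So ∂z/∂x = −n_x/n_z = −0.06682498 and ∂z/∂y = −n_y/n_z = −0.28833740.
Intercept c from BH-101: 379 + 21431.24 + 1200866.46 = 1222676.70.
At (321215, 4164841): z = −21465.2 − 1200879.4 + 1222676.70 = 332.1 m.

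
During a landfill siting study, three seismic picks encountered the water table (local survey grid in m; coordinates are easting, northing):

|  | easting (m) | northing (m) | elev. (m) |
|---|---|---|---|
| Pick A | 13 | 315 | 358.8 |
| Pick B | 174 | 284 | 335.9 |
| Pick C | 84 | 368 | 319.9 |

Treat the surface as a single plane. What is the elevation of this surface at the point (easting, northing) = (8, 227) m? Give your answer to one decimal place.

397.9 m

Two edge vectors: Pick A→Pick B = (161, -31, -22.9), Pick A→Pick C = (71, 53, -38.9).
Normal n = (Pick A→Pick B) × (Pick A→Pick C) = (2419.6, 4637, 10734).
So ∂z/∂easting = −n_x/n_z = −0.22541 and ∂z/∂northing = −n_y/n_z = −0.43199.
Intercept c from Pick A: 358.8 + 2.93 + 136.08 = 497.81.
At (8, 227): z = −1.8 − 98.1 + 497.81 = 397.9 m.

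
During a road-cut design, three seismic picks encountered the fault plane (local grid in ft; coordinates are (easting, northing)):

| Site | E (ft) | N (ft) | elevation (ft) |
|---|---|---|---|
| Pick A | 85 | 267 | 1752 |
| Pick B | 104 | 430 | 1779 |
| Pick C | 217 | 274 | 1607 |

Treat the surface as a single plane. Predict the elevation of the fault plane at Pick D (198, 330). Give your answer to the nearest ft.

Let the plane be z = a·E + b·N + c.
Pick B−Pick A: 19a + 163b = 27;  Pick C−Pick A: 132a + 7b = −145.
Solving gives a = −1.11416, b = 0.29552.
Then c = 1752 − a·85 − b·267 = 1767.80.
At (198, 330): z = −220.6 + 97.5 + 1767.80 = 1644.7 ft.

1645 ft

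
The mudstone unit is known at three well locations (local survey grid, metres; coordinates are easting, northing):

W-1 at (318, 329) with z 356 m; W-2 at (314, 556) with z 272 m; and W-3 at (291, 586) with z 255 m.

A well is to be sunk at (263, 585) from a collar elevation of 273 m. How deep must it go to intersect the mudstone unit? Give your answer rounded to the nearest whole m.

Two edge vectors: W-1→W-2 = (-4, 227, -84), W-1→W-3 = (-27, 257, -101).
Normal n = (W-1→W-2) × (W-1→W-3) = (-1339, 1864, 5101).
So ∂z/∂easting = −n_x/n_z = 0.26250 and ∂z/∂northing = −n_y/n_z = −0.36542.
Intercept c from W-1: 356 − 83.47 + 120.22 = 392.75.
At (263, 585): z_contact = 69.0 − 213.8 + 392.75 = 248.0 m.
Depth below ground = 273 − 248.0 = 25 m.

25 m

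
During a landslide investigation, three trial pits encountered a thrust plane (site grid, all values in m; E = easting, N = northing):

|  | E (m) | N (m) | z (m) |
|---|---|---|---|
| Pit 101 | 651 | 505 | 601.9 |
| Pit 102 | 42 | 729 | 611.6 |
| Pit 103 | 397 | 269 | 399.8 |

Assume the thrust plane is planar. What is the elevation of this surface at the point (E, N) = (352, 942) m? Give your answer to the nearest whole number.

Two edge vectors: Pit 101→Pit 102 = (-609, 224, 9.7), Pit 101→Pit 103 = (-254, -236, -202.1).
Normal n = (Pit 101→Pit 102) × (Pit 101→Pit 103) = (-42981.2, -125542.7, 200620).
So ∂z/∂E = −n_x/n_z = 0.21424 and ∂z/∂N = −n_y/n_z = 0.62577.
Intercept c from Pit 101: 601.9 − 139.47 − 316.02 = 146.41.
At (352, 942): z = 75.4 + 589.5 + 146.41 = 811.3 m.

811 m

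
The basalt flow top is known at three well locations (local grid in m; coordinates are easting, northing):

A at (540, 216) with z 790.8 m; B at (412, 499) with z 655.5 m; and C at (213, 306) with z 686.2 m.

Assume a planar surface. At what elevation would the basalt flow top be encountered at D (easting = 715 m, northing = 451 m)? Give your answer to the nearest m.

739 m

Two edge vectors: A→B = (-128, 283, -135.3), A→C = (-327, 90, -104.6).
Normal n = (A→B) × (A→C) = (-17424.8, 30854.3, 81021).
So ∂z/∂easting = −n_x/n_z = 0.21507 and ∂z/∂northing = −n_y/n_z = −0.38082.
Intercept c from A: 790.8 − 116.14 + 82.26 = 756.92.
At (715, 451): z = 153.8 − 171.7 + 756.92 = 738.9 m.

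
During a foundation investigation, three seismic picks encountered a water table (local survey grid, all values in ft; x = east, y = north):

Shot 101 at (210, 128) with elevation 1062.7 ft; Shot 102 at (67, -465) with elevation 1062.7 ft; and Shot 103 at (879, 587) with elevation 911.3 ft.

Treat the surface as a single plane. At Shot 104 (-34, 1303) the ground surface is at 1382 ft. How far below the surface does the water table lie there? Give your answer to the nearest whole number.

176 ft

Let the plane be z = a·x + b·y + c.
Shot 102−Shot 101: −143a − 593b = 0;  Shot 103−Shot 101: 669a + 459b = −151.4.
Solving gives a = −0.27117, b = 0.06539.
Then c = 1062.7 − a·210 − b·128 = 1111.28.
At (-34, 1303): z_contact = 9.2 + 85.2 + 1111.28 = 1205.7 ft.
Depth below ground = 1382 − 1205.7 = 176 ft.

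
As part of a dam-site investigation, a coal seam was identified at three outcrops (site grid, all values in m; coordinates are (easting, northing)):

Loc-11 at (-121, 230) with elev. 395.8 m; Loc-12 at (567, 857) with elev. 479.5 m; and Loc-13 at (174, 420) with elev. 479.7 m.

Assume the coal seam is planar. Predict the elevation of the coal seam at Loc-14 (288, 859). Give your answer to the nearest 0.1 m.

289.5 m

Let the plane be z = a·E + b·N + c.
Loc-12−Loc-11: 688a + 627b = 83.7;  Loc-13−Loc-11: 295a + 190b = 83.9.
Solving gives a = 0.67660, b = −0.60894.
Then c = 395.8 − a·-121 − b·230 = 617.72.
At (288, 859): z = 194.9 − 523.1 + 617.72 = 289.5 m.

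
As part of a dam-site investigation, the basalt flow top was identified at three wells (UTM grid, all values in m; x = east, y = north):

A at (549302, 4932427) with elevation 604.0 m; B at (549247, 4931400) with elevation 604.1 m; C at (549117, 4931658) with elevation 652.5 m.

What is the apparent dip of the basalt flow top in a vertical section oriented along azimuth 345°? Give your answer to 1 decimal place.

6.0°

Let the plane be z = a·x + b·y + c.
B−A: −55a − 1027b = 0.1;  C−A: −185a − 769b = 48.5.
Solving gives a = −0.33671, b = 0.01794.
Unit vector along 345° is (sin 345°, cos 345°) = (-0.2588, 0.9659).
Slope in that direction = a·(-0.2588) + b·(0.9659) = 0.10447.
Apparent dip = arctan|0.10447| = 6.0° (true dip is 18.6°, so apparent ≤ true as expected).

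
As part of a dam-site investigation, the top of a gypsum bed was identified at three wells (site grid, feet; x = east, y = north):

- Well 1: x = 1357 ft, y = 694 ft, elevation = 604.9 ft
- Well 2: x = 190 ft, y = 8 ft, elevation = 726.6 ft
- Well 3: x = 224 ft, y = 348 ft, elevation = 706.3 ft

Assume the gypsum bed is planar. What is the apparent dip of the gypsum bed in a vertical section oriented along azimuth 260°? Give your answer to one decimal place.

4.7°

Two edge vectors: Well 1→Well 2 = (-1167, -686, 121.7), Well 1→Well 3 = (-1133, -346, 101.4).
Normal n = (Well 1→Well 2) × (Well 1→Well 3) = (-27452.2, -19552.3, -373456).
So ∂z/∂x = −n_x/n_z = −0.07351 and ∂z/∂y = −n_y/n_z = −0.05236.
Unit vector along 260° is (sin 260°, cos 260°) = (-0.9848, -0.1736).
Slope in that direction = a·(-0.9848) + b·(-0.1736) = 0.08148.
Apparent dip = arctan|0.08148| = 4.7° (true dip is 5.2°, so apparent ≤ true as expected).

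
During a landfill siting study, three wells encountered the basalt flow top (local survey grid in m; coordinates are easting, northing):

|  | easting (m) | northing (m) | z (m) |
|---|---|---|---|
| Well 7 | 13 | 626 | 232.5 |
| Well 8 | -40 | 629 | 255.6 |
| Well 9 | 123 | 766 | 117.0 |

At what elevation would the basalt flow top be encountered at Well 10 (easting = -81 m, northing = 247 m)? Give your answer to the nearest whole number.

Let the plane be z = a·easting + b·northing + c.
Well 8−Well 7: −53a + 3b = 23.1;  Well 9−Well 7: 110a + 140b = −115.5.
Solving gives a = −0.46200, b = −0.46200.
Then c = 232.5 − a·13 − b·626 = 527.72.
At (-81, 247): z = 37.4 − 114.1 + 527.72 = 451.0 m.

451 m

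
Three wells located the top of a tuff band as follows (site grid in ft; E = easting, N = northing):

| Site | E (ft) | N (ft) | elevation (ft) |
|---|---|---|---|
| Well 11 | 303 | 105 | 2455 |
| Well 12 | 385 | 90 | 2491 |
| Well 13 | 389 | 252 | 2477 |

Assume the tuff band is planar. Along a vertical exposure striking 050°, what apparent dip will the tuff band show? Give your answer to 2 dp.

Let the plane be z = a·E + b·N + c.
Well 12−Well 11: 82a − 15b = 36;  Well 13−Well 11: 86a + 147b = 22.
Solving gives a = 0.42131, b = −0.09682.
Unit vector along 050° is (sin 50°, cos 50°) = (0.7660, 0.6428).
Slope in that direction = a·(0.7660) + b·(0.6428) = 0.26051.
Apparent dip = arctan|0.26051| = 14.60° (true dip is 23.4°, so apparent ≤ true as expected).

14.60°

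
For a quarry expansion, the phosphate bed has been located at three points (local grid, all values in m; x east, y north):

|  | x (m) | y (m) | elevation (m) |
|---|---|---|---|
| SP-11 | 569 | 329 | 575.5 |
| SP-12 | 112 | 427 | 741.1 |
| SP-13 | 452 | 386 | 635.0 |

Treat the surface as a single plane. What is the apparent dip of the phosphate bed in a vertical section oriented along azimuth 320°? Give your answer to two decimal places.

Two edge vectors: SP-11→SP-12 = (-457, 98, 165.6), SP-11→SP-13 = (-117, 57, 59.5).
Normal n = (SP-11→SP-12) × (SP-11→SP-13) = (-3608.2, 7816.3, -14583).
So ∂z/∂x = −n_x/n_z = −0.24743 and ∂z/∂y = −n_y/n_z = 0.53599.
Unit vector along 320° is (sin 320°, cos 320°) = (-0.6428, 0.7660).
Slope in that direction = a·(-0.6428) + b·(0.7660) = 0.56963.
Apparent dip = arctan|0.56963| = 29.67° (true dip is 30.6°, so apparent ≤ true as expected).

29.67°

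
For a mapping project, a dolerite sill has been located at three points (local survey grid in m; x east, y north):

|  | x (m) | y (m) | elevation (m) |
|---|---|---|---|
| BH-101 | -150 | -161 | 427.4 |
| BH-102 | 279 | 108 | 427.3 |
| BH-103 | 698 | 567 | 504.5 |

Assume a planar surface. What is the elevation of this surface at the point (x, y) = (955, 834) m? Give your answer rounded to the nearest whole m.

Two edge vectors: BH-101→BH-102 = (429, 269, -0.1), BH-101→BH-103 = (848, 728, 77.1).
Normal n = (BH-101→BH-102) × (BH-101→BH-103) = (20812.7, -33160.7, 84200).
So ∂z/∂x = −n_x/n_z = −0.24718 and ∂z/∂y = −n_y/n_z = 0.39383.
Intercept c from BH-101: 427.4 − 37.08 + 63.41 = 453.73.
At (955, 834): z = −236.1 + 328.5 + 453.73 = 546.1 m.

546 m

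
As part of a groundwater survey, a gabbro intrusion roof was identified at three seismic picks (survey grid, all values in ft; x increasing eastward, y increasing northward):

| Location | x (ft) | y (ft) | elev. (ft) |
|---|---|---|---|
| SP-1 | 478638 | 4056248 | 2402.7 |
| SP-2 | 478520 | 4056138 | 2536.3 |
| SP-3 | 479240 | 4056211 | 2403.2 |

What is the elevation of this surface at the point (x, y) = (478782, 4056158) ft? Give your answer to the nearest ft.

Let the plane be z = a·x + b·y + c.
SP-2−SP-1: −118a − 110b = 133.6;  SP-3−SP-1: 602a − 37b = 0.5.
Solving gives a = −0.06925169, b = −1.14025727.
Then c = 2402.7 − a·478638 − b·4056248 = 4660715.48.
At (478782, 4056158): z = −33156.5 − 4625063.7 + 4660715.48 = 2495.4 ft.

2495 ft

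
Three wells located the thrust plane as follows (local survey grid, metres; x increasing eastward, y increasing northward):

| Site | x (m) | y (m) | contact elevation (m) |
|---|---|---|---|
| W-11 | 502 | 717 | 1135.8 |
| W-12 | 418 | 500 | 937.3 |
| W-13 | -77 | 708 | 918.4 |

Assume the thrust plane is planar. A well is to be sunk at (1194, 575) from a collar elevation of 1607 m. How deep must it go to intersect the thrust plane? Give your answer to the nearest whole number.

Two edge vectors: W-11→W-12 = (-84, -217, -198.5), W-11→W-13 = (-579, -9, -217.4).
Normal n = (W-11→W-12) × (W-11→W-13) = (45389.3, 96669.9, -124887).
So ∂z/∂x = −n_x/n_z = 0.36344 and ∂z/∂y = −n_y/n_z = 0.77406.
Intercept c from W-11: 1135.8 − 182.45 − 555.00 = 398.35.
At (1194, 575): z_contact = 434.0 + 445.1 + 398.35 = 1277.4 m.
Depth below ground = 1607 − 1277.4 = 330 m.

330 m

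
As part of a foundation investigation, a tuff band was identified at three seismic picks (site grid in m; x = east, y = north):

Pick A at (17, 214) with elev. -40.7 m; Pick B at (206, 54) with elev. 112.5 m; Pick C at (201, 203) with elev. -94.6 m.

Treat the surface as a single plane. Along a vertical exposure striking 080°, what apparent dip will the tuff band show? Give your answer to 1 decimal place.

Let the plane be z = a·x + b·y + c.
Pick B−Pick A: 189a − 160b = 153.2;  Pick C−Pick A: 184a − 11b = −53.9.
Solving gives a = −0.37678, b = −1.40258.
Unit vector along 080° is (sin 80°, cos 80°) = (0.9848, 0.1736).
Slope in that direction = a·(0.9848) + b·(0.1736) = −0.61462.
Apparent dip = arctan|0.61462| = 31.6° (true dip is 55.5°, so apparent ≤ true as expected).

31.6°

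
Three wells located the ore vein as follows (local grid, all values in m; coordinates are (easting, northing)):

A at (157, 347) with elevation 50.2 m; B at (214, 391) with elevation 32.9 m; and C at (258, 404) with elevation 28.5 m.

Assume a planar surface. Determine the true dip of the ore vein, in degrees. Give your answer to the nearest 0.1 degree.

Let the plane be z = a·E + b·N + c.
B−A: 57a + 44b = −17.3;  C−A: 101a + 57b = −21.7.
Solving gives a = 0.02619, b = −0.42711.
Gradient magnitude |∇z| = √(a² + b²) = √(0.00069 + 0.18243) = 0.42792.
True dip = arctan(0.42792) = 23.2°, dipping toward N (azimuth ≈ 356°).

23.2°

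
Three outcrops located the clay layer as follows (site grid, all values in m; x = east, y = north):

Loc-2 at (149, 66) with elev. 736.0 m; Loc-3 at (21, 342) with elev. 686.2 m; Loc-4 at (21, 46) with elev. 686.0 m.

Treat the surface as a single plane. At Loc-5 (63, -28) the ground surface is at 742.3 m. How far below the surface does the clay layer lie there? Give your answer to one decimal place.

Two edge vectors: Loc-2→Loc-3 = (-128, 276, -49.8), Loc-2→Loc-4 = (-128, -20, -50).
Normal n = (Loc-2→Loc-3) × (Loc-2→Loc-4) = (-14796, -25.6, 37888).
So ∂z/∂x = −n_x/n_z = 0.39052 and ∂z/∂y = −n_y/n_z = 0.00068.
Intercept c from Loc-2: 736 − 58.19 − 0.04 = 677.77.
At (63, -28): z_contact = 24.60 − 0.02 + 677.77 = 702.35 m.
Depth below ground = 742.3 − 702.35 = 39.9 m.

39.9 m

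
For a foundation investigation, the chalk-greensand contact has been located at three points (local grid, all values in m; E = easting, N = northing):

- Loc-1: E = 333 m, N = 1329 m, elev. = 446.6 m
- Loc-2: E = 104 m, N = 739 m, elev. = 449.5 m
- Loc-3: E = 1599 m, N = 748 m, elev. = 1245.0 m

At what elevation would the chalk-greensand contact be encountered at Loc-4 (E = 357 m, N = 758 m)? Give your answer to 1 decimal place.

580.4 m

Let the plane be z = a·E + b·N + c.
Loc-2−Loc-1: −229a − 590b = 2.9;  Loc-3−Loc-1: 1266a − 581b = 798.4.
Solving gives a = 0.533383, b = −0.211940.
Then c = 446.6 − a·333 − b·1329 = 550.65.
At (357, 758): z = 190.4 − 160.7 + 550.65 = 580.4 m.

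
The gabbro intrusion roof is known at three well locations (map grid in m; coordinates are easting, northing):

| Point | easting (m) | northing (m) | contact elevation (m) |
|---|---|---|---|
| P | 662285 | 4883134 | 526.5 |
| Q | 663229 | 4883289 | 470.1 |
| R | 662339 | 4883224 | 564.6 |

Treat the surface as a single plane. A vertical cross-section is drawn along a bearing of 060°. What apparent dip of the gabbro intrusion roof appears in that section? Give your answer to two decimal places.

Let the plane be z = a·easting + b·northing + c.
Q−P: 944a + 155b = −56.4;  R−P: 54a + 90b = 38.1.
Solving gives a = −0.14338, b = 0.50936.
Unit vector along 060° is (sin 60°, cos 60°) = (0.8660, 0.5000).
Slope in that direction = a·(0.8660) + b·(0.5000) = 0.13051.
Apparent dip = arctan|0.13051| = 7.44° (true dip is 27.9°, so apparent ≤ true as expected).

7.44°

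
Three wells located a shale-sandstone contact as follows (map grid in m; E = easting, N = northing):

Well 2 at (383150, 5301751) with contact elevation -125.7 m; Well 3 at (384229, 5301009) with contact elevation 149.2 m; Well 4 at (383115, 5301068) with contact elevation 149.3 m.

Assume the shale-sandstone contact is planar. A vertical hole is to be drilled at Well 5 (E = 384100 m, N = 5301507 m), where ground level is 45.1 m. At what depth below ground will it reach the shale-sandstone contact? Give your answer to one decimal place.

93.1 m

Let the plane be z = a·E + b·N + c.
Well 3−Well 2: 1079a − 742b = 274.9;  Well 4−Well 2: −35a − 683b = 275.
Solving gives a = −0.021356303, b = −0.401541039.
Then c = -125.7 − a·383150 − b·5301751 = 2136927.57.
At (384100, 5301507): z_contact = −8202.96 − 2128772.63 + 2136927.57 = -48.01 m.
Depth below ground = 45.1 − (-48.01) = 93.1 m.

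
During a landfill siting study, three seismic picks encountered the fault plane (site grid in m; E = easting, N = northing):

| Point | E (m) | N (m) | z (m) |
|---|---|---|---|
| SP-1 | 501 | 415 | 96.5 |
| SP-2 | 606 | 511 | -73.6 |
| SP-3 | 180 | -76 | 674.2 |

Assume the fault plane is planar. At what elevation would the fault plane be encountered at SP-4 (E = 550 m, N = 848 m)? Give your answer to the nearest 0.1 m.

-96.2 m

Two edge vectors: SP-1→SP-2 = (105, 96, -170.1), SP-1→SP-3 = (-321, -491, 577.7).
Normal n = (SP-1→SP-2) × (SP-1→SP-3) = (-28059.9, -6056.4, -20739).
So ∂z/∂E = −n_x/n_z = −1.35300 and ∂z/∂N = −n_y/n_z = −0.29203.
Intercept c from SP-1: 96.5 + 677.85 + 121.19 = 895.55.
At (550, 848): z = −744.2 − 247.6 + 895.55 = -96.2 m.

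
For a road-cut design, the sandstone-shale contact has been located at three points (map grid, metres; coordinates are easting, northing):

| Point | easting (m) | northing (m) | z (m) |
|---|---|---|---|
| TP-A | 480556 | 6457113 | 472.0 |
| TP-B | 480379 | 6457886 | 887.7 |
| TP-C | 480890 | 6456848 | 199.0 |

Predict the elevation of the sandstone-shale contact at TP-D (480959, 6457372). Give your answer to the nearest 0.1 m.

Two edge vectors: TP-A→TP-B = (-177, 773, 415.7), TP-A→TP-C = (334, -265, -273).
Normal n = (TP-A→TP-B) × (TP-A→TP-C) = (-100868.5, 90522.8, -211277).
So ∂z/∂easting = −n_x/n_z = −0.477423004 and ∂z/∂northing = −n_y/n_z = 0.428455535.
Intercept c from TP-A: 472 + 229428.49 − 2766585.80 = −2536685.31.
At (480959, 6457372): z = −229620.9 + 2766696.8 − 2536685.31 = 390.6 m.

390.6 m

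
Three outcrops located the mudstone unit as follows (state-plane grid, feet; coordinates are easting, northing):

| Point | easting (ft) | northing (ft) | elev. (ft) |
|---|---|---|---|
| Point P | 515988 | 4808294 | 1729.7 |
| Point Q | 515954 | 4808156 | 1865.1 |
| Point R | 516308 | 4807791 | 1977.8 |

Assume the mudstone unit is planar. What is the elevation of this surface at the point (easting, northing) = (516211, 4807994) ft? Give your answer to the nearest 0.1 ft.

1859.9 ft

Two edge vectors: Point P→Point Q = (-34, -138, 135.4), Point P→Point R = (320, -503, 248.1).
Normal n = (Point P→Point Q) × (Point P→Point R) = (33868.4, 51763.4, 61262).
So ∂z/∂easting = −n_x/n_z = −0.552845157 and ∂z/∂northing = −n_y/n_z = −0.844951193.
Intercept c from Point P: 1729.7 + 285261.47 + 4062773.75 = 4349764.92.
At (516211, 4807994): z = −285384.8 − 4062520.3 + 4349764.92 = 1859.9 ft.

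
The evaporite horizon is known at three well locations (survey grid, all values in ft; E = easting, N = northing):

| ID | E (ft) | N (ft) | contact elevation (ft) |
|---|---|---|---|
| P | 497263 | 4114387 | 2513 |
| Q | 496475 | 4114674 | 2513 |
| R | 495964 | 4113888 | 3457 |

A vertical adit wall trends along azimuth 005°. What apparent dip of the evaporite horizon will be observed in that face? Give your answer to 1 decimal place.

Let the plane be z = a·E + b·N + c.
Q−P: −788a + 287b = 0;  R−P: −1299a − 499b = 944.
Solving gives a = −0.35368, b = −0.97108.
Unit vector along 005° is (sin 5°, cos 5°) = (0.0872, 0.9962).
Slope in that direction = a·(0.0872) + b·(0.9962) = −0.99821.
Apparent dip = arctan|0.99821| = 44.9° (true dip is 45.9°, so apparent ≤ true as expected).

44.9°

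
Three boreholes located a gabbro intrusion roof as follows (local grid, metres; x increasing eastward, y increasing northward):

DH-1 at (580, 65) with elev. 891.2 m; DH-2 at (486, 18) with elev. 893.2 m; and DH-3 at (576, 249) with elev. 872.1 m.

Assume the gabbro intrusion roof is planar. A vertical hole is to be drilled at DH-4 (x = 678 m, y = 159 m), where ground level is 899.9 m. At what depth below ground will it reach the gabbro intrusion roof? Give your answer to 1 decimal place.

15.4 m

Let the plane be z = a·x + b·y + c.
DH-2−DH-1: −94a − 47b = 2;  DH-3−DH-1: −4a + 184b = −19.1.
Solving gives a = 0.03030, b = −0.10315.
Then c = 891.2 − a·580 − b·65 = 880.33.
At (678, 159): z_contact = 20.54 − 16.40 + 880.33 = 884.47 m.
Depth below ground = 899.9 − 884.47 = 15.4 m.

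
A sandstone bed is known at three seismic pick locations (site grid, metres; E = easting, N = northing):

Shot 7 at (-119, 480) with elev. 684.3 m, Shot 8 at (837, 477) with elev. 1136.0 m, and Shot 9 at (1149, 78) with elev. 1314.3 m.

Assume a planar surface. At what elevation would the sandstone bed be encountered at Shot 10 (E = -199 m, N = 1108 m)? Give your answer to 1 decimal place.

Let the plane be z = a·E + b·N + c.
Shot 8−Shot 7: 956a − 3b = 451.7;  Shot 9−Shot 7: 1268a − 402b = 630.
Solving gives a = 0.472246, b = −0.077592.
Then c = 684.3 − a·-119 − b·480 = 777.74.
At (-199, 1108): z = −94.0 − 86.0 + 777.74 = 597.8 m.

597.8 m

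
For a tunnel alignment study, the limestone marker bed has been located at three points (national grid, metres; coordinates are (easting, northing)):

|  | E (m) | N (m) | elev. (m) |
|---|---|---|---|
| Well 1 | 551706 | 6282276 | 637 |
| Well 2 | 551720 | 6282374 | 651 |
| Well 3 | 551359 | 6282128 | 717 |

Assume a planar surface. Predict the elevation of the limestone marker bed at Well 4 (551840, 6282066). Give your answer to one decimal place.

Let the plane be z = a·E + b·N + c.
Well 2−Well 1: 14a + 98b = 14;  Well 3−Well 1: −347a − 148b = 80.
Solving gives a = −0.310390180, b = 0.187198597.
Then c = 637 − a·551706 − b·6282276 = −1004152.13.
At (551840, 6282066): z = −171285.7 + 1175993.9 − 1004152.13 = 556.1 m.

556.1 m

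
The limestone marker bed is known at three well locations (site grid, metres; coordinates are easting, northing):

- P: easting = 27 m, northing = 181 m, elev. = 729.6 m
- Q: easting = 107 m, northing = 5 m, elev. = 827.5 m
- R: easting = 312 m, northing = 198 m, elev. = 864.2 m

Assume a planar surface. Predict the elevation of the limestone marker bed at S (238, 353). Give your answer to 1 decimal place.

Let the plane be z = a·easting + b·northing + c.
Q−P: 80a − 176b = 97.9;  R−P: 285a + 17b = 134.6.
Solving gives a = 0.49212, b = −0.33256.
Then c = 729.6 − a·27 − b·181 = 776.51.
At (238, 353): z = 117.1 − 117.4 + 776.51 = 776.2 m.

776.2 m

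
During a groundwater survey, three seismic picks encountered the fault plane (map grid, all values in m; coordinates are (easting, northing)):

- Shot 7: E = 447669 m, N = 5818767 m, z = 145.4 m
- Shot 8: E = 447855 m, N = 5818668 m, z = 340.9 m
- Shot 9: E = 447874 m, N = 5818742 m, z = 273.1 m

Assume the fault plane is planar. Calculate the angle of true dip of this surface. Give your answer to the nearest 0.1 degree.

49.1°

Two edge vectors: Shot 7→Shot 8 = (186, -99, 195.5), Shot 7→Shot 9 = (205, -25, 127.7).
Normal n = (Shot 7→Shot 8) × (Shot 7→Shot 9) = (-7754.8, 16325.3, 15645).
So ∂z/∂E = −n_x/n_z = 0.49567 and ∂z/∂N = −n_y/n_z = −1.04348.
Gradient magnitude |∇z| = √(a² + b²) = √(0.24569 + 1.08886) = 1.15523.
True dip = arctan(1.15523) = 49.1°, dipping toward NNW (azimuth ≈ 335°).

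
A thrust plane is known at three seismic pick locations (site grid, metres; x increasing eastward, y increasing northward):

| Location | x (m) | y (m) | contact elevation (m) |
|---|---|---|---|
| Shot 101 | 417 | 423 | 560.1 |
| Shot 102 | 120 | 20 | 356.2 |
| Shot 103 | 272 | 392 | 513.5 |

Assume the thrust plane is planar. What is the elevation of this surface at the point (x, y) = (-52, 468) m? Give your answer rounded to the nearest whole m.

456 m

Two edge vectors: Shot 101→Shot 102 = (-297, -403, -203.9), Shot 101→Shot 103 = (-145, -31, -46.6).
Normal n = (Shot 101→Shot 102) × (Shot 101→Shot 103) = (12458.9, 15725.3, -49228).
So ∂z/∂x = −n_x/n_z = 0.25309 and ∂z/∂y = −n_y/n_z = 0.31944.
Intercept c from Shot 101: 560.1 − 105.54 − 135.12 = 319.44.
At (-52, 468): z = −13.2 + 149.5 + 319.44 = 455.8 m.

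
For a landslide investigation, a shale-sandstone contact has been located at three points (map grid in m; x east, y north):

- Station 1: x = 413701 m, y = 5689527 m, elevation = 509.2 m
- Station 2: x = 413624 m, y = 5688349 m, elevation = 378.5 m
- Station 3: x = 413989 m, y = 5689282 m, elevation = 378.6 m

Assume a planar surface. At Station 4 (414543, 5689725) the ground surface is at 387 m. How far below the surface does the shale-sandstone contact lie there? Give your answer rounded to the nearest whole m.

138 m

Two edge vectors: Station 1→Station 2 = (-77, -1178, -130.7), Station 1→Station 3 = (288, -245, -130.6).
Normal n = (Station 1→Station 2) × (Station 1→Station 3) = (121825.3, -47697.8, 358129).
So ∂z/∂x = −n_x/n_z = −0.34017156 and ∂z/∂y = −n_y/n_z = 0.13318609.
Intercept c from Station 1: 509.2 + 140729.31 − 757765.84 = −616527.32.
At (414543, 5689725): z_contact = −141015.7 + 757792.2 − 616527.32 = 249.1 m.
Depth below ground = 387 − 249.1 = 138 m.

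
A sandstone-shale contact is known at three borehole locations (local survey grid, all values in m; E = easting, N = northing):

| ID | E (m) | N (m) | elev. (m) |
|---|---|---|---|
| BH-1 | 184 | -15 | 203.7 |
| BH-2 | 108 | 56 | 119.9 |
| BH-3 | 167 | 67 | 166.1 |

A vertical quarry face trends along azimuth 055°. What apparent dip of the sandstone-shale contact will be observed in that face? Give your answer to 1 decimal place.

27.5°

Let the plane be z = a·E + b·N + c.
BH-2−BH-1: −76a + 71b = −83.8;  BH-3−BH-1: −17a + 82b = −37.6.
Solving gives a = 0.83622, b = −0.28517.
Unit vector along 055° is (sin 55°, cos 55°) = (0.8192, 0.5736).
Slope in that direction = a·(0.8192) + b·(0.5736) = 0.52142.
Apparent dip = arctan|0.52142| = 27.5° (true dip is 41.5°, so apparent ≤ true as expected).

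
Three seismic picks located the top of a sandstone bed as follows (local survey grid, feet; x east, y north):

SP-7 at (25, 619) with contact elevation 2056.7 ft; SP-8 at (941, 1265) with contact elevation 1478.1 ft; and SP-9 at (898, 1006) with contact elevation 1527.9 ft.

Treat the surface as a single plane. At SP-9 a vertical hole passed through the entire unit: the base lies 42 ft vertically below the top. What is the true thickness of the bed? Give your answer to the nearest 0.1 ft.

36.5 ft

Let the plane be z = a·x + b·y + c.
SP-8−SP-7: 916a + 646b = −578.6;  SP-9−SP-7: 873a + 387b = −528.8.
Solving gives a = −0.56184, b = −0.09900.
|∇z| = √(a²+b²) = 0.57050, so dip δ = arctan(0.57050) = 29.70°.
True thickness = vertical thickness × cos δ = 42 × cos 29.70° = 36.5 ft.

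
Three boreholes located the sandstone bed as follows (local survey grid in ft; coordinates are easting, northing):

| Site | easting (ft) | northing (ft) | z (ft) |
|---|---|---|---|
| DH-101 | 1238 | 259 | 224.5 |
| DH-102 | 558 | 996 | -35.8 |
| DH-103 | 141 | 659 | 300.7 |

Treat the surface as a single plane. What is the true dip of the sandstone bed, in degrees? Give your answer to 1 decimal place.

34.8°

Two edge vectors: DH-101→DH-102 = (-680, 737, -260.3), DH-101→DH-103 = (-1097, 400, 76.2).
Normal n = (DH-101→DH-102) × (DH-101→DH-103) = (160279.4, 337365.1, 536489).
So ∂z/∂easting = −n_x/n_z = −0.29876 and ∂z/∂northing = −n_y/n_z = −0.62884.
Gradient magnitude |∇z| = √(a² + b²) = √(0.08926 + 0.39544) = 0.69620.
True dip = arctan(0.69620) = 34.8°, dipping toward NNE (azimuth ≈ 025°).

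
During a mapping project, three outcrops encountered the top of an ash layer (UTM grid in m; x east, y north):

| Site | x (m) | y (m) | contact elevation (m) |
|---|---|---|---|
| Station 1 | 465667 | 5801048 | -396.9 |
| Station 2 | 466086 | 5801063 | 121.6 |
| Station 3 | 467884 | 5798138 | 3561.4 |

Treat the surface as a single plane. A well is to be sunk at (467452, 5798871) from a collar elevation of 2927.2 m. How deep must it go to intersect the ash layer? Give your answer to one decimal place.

204.6 m

Let the plane be z = a·x + b·y + c.
Station 2−Station 1: 419a + 15b = 518.5;  Station 3−Station 1: 2217a − 2910b = 3958.3.
Solving gives a = 1.252018490, b = −0.406383164.
Then c = -396.9 − a·465667 − b·5801048 = 1774027.65.
At (467452, 5798871): z_contact = 585258.55 − 2356563.54 + 1774027.65 = 2722.65 m.
Depth below ground = 2927.2 − 2722.65 = 204.6 m.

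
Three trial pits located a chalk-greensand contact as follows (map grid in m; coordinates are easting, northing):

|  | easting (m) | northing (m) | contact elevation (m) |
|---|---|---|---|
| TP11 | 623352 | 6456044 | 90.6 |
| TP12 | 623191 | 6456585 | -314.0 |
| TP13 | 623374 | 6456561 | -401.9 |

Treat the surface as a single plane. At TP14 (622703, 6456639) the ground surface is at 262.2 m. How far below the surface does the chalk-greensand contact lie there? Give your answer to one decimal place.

332.5 m

Let the plane be z = a·easting + b·northing + c.
TP12−TP11: −161a + 541b = −404.6;  TP13−TP11: 22a + 517b = −492.5.
Solving gives a = −0.601901428, b = −0.926998392.
Then c = 90.6 − a·623352 − b·6456044 = 6360029.46.
At (622703, 6456639): z_contact = −374805.83 − 5985293.97 + 6360029.46 = -70.33 m.
Depth below ground = 262.2 − (-70.33) = 332.5 m.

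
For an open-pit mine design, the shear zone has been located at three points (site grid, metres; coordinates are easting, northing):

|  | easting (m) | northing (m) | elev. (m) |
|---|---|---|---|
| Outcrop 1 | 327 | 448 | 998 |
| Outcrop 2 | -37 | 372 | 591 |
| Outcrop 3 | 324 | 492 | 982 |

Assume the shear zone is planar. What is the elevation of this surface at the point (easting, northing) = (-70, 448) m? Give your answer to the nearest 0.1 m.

530.6 m

Let the plane be z = a·easting + b·northing + c.
Outcrop 2−Outcrop 1: −364a − 76b = −407;  Outcrop 3−Outcrop 1: −3a + 44b = −16.
Solving gives a = 1.17730, b = −0.28337.
Then c = 998 − a·327 − b·448 = 739.97.
At (-70, 448): z = −82.4 − 126.9 + 739.97 = 530.6 m.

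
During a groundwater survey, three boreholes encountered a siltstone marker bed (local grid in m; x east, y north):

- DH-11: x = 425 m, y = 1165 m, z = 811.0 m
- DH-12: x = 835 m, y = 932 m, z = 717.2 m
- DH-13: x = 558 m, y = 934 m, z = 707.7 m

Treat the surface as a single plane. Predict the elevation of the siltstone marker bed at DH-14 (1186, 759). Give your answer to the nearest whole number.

Let the plane be z = a·x + b·y + c.
DH-12−DH-11: 410a − 233b = −93.8;  DH-13−DH-11: 133a − 231b = −103.3.
Solving gives a = 0.03768, b = 0.46888.
Then c = 811 − a·425 − b·1165 = 248.74.
At (1186, 759): z = 44.7 + 355.9 + 248.74 = 649.3 m.

649 m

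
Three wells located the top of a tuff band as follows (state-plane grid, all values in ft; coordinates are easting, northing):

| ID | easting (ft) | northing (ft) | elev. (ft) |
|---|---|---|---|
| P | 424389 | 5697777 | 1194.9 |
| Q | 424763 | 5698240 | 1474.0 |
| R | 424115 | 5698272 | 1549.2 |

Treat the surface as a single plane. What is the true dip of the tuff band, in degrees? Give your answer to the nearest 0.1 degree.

Let the plane be z = a·easting + b·northing + c.
Q−P: 374a + 463b = 279.1;  R−P: −274a + 495b = 354.3.
Solving gives a = −0.08297, b = 0.66983.
Gradient magnitude |∇z| = √(a² + b²) = √(0.00688 + 0.44867) = 0.67495.
True dip = arctan(0.67495) = 34.0°, dipping toward S (azimuth ≈ 173°).

34.0°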